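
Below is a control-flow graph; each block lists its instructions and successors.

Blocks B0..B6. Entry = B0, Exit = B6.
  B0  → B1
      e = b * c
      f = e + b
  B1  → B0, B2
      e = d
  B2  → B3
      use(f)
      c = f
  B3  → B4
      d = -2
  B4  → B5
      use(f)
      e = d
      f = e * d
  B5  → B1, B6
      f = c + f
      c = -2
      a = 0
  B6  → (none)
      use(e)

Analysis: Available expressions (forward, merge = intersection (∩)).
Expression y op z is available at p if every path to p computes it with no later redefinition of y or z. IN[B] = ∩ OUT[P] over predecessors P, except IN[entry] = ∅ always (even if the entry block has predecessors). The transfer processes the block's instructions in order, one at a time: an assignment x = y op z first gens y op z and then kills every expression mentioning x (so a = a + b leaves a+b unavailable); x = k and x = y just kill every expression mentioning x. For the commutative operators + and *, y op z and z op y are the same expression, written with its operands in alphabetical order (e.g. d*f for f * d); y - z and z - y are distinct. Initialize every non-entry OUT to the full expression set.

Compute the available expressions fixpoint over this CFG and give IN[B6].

Answer: {d*e}

Derivation:
Converged values:
  B0:  IN={}  OUT={b*c, b+e}
  B1:  IN={}  OUT={}
  B2:  IN={}  OUT={}
  B3:  IN={}  OUT={}
  B4:  IN={}  OUT={d*e}
  B5:  IN={d*e}  OUT={d*e}
  B6:  IN={d*e}  OUT={d*e}

Merge at B6: IN[B6] = OUT[B5] = {d*e}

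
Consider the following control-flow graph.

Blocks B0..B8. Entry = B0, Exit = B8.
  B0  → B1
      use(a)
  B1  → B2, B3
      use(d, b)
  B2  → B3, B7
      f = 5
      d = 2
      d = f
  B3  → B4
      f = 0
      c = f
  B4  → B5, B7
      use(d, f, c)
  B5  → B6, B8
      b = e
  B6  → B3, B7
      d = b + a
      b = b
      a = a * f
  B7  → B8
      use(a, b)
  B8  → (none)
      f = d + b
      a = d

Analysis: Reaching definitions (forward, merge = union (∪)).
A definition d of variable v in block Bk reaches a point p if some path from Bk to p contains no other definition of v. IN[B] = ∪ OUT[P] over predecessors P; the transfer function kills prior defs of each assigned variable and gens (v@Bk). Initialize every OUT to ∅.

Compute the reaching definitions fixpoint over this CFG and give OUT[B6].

Converged values:
  B0:   IN={}   OUT={}
  B1:   IN={}   OUT={}
  B2:   IN={}   OUT={d@B2, f@B2}
  B3:   IN={a@B6, b@B6, c@B3, d@B2, d@B6, f@B2, f@B3}   OUT={a@B6, b@B6, c@B3, d@B2, d@B6, f@B3}
  B4:   IN={a@B6, b@B6, c@B3, d@B2, d@B6, f@B3}   OUT={a@B6, b@B6, c@B3, d@B2, d@B6, f@B3}
  B5:   IN={a@B6, b@B6, c@B3, d@B2, d@B6, f@B3}   OUT={a@B6, b@B5, c@B3, d@B2, d@B6, f@B3}
  B6:   IN={a@B6, b@B5, c@B3, d@B2, d@B6, f@B3}   OUT={a@B6, b@B6, c@B3, d@B6, f@B3}
  B7:   IN={a@B6, b@B6, c@B3, d@B2, d@B6, f@B2, f@B3}   OUT={a@B6, b@B6, c@B3, d@B2, d@B6, f@B2, f@B3}
  B8:   IN={a@B6, b@B5, b@B6, c@B3, d@B2, d@B6, f@B2, f@B3}   OUT={a@B8, b@B5, b@B6, c@B3, d@B2, d@B6, f@B8}

Merge at B6: IN[B6] = OUT[B5] = {a@B6, b@B5, c@B3, d@B2, d@B6, f@B3}
Applying B6's transfer function to that IN value gives OUT[B6] (row B6 above).

Answer: {a@B6, b@B6, c@B3, d@B6, f@B3}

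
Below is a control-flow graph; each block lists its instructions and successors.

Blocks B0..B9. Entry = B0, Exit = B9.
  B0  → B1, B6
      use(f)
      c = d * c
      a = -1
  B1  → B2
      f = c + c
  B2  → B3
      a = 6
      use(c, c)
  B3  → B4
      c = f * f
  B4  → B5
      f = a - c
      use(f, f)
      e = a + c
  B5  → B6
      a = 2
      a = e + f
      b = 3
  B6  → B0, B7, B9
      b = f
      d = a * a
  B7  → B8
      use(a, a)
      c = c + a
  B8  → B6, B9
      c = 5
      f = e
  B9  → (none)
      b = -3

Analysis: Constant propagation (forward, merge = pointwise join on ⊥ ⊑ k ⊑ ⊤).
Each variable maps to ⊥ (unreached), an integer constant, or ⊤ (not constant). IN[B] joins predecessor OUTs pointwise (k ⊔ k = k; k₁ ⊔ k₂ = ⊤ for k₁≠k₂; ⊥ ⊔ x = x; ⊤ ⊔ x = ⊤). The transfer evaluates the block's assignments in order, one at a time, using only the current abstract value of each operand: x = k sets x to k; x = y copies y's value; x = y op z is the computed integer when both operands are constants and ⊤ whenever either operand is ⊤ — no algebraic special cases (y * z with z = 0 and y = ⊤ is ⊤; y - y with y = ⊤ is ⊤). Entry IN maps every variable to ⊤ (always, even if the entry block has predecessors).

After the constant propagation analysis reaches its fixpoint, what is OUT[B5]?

Fixpoint table:
  B0:   IN=(all ⊤)   OUT={a:-1; rest ⊤}
  B1:   IN={a:-1; rest ⊤}   OUT={a:-1; rest ⊤}
  B2:   IN={a:-1; rest ⊤}   OUT={a:6; rest ⊤}
  B3:   IN={a:6; rest ⊤}   OUT={a:6; rest ⊤}
  B4:   IN={a:6; rest ⊤}   OUT={a:6; rest ⊤}
  B5:   IN={a:6; rest ⊤}   OUT={b:3; rest ⊤}
  B6:   IN=(all ⊤)   OUT=(all ⊤)
  B7:   IN=(all ⊤)   OUT=(all ⊤)
  B8:   IN=(all ⊤)   OUT={c:5; rest ⊤}
  B9:   IN=(all ⊤)   OUT={b:-3; rest ⊤}

Merge at B5: IN[B5] = OUT[B4] = {a: 6, b: ⊤, c: ⊤, d: ⊤, e: ⊤, f: ⊤}
Applying B5's transfer function to that IN value gives OUT[B5] (row B5 above).

Answer: {a: ⊤, b: 3, c: ⊤, d: ⊤, e: ⊤, f: ⊤}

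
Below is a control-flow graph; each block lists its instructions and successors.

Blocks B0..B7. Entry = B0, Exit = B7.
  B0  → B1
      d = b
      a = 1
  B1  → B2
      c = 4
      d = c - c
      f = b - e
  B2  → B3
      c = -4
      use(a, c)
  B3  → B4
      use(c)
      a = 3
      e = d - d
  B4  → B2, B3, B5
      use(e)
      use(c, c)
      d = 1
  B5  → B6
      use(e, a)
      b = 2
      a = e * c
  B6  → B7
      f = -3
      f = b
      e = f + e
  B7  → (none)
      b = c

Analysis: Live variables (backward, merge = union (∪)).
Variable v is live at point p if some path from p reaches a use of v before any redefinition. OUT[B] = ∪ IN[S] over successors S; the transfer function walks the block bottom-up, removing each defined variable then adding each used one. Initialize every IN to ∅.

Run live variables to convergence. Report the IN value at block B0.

Fixpoint table:
  B0: | IN={b, e} | OUT={a, b, e}
  B1: | IN={a, b, e} | OUT={a, d}
  B2: | IN={a, d} | OUT={c, d}
  B3: | IN={c, d} | OUT={a, c, e}
  B4: | IN={a, c, e} | OUT={a, c, d, e}
  B5: | IN={a, c, e} | OUT={b, c, e}
  B6: | IN={b, c, e} | OUT={c}
  B7: | IN={c} | OUT={}

Merge at B0: OUT[B0] = IN[B1] = {a, b, e}
Applying B0's transfer function to that OUT value gives IN[B0] (row B0 above).

Answer: {b, e}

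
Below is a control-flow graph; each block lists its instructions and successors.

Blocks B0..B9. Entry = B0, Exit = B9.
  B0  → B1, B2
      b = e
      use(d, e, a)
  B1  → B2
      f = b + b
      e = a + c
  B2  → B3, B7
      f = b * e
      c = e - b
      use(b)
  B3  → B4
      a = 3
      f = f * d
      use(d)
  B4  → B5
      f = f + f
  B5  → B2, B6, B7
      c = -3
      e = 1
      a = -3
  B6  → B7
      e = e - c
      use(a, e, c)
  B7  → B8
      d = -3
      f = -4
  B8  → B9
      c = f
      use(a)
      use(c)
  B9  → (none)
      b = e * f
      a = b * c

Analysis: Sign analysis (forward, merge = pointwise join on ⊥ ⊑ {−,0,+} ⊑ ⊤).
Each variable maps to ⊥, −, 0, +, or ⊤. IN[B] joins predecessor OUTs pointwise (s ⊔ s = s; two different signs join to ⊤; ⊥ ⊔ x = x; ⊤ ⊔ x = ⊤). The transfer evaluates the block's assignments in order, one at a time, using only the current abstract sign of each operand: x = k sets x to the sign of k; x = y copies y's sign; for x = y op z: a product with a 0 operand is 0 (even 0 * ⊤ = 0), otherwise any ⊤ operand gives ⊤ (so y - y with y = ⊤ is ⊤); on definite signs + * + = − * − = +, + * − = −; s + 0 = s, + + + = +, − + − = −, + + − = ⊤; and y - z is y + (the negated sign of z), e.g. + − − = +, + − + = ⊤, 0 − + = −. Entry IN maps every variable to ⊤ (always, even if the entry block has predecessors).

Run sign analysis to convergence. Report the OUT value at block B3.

Converged values:
  B0:  IN=(all ⊤)  OUT=(all ⊤)
  B1:  IN=(all ⊤)  OUT=(all ⊤)
  B2:  IN=(all ⊤)  OUT=(all ⊤)
  B3:  IN=(all ⊤)  OUT={a:+; rest ⊤}
  B4:  IN={a:+; rest ⊤}  OUT={a:+; rest ⊤}
  B5:  IN={a:+; rest ⊤}  OUT={a:-, c:-, e:+; rest ⊤}
  B6:  IN={a:-, c:-, e:+; rest ⊤}  OUT={a:-, c:-, e:+; rest ⊤}
  B7:  IN=(all ⊤)  OUT={d:-, f:-; rest ⊤}
  B8:  IN={d:-, f:-; rest ⊤}  OUT={c:-, d:-, f:-; rest ⊤}
  B9:  IN={c:-, d:-, f:-; rest ⊤}  OUT={c:-, d:-, f:-; rest ⊤}

Merge at B3: IN[B3] = OUT[B2] = {a: ⊤, b: ⊤, c: ⊤, d: ⊤, e: ⊤, f: ⊤}
Applying B3's transfer function to that IN value gives OUT[B3] (row B3 above).

Answer: {a: +, b: ⊤, c: ⊤, d: ⊤, e: ⊤, f: ⊤}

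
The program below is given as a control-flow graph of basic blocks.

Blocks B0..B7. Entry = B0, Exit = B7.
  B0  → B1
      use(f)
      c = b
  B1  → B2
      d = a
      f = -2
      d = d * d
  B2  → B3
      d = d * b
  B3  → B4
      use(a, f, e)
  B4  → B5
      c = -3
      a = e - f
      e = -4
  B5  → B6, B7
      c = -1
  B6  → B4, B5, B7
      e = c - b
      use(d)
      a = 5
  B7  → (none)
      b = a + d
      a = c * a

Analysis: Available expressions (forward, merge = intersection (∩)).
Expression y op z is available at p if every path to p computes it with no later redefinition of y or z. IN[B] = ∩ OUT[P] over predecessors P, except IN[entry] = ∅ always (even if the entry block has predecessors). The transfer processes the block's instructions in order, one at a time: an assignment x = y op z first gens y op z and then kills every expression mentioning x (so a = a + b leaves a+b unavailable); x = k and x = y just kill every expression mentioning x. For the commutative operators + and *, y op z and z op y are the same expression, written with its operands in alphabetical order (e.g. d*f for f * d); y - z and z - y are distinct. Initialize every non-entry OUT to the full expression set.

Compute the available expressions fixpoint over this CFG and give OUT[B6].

Per-block solution:
  B0:  IN={}  OUT={}
  B1:  IN={}  OUT={}
  B2:  IN={}  OUT={}
  B3:  IN={}  OUT={}
  B4:  IN={}  OUT={}
  B5:  IN={}  OUT={}
  B6:  IN={}  OUT={c-b}
  B7:  IN={}  OUT={}

Merge at B6: IN[B6] = OUT[B5] = {}
Applying B6's transfer function to that IN value gives OUT[B6] (row B6 above).

Answer: {c-b}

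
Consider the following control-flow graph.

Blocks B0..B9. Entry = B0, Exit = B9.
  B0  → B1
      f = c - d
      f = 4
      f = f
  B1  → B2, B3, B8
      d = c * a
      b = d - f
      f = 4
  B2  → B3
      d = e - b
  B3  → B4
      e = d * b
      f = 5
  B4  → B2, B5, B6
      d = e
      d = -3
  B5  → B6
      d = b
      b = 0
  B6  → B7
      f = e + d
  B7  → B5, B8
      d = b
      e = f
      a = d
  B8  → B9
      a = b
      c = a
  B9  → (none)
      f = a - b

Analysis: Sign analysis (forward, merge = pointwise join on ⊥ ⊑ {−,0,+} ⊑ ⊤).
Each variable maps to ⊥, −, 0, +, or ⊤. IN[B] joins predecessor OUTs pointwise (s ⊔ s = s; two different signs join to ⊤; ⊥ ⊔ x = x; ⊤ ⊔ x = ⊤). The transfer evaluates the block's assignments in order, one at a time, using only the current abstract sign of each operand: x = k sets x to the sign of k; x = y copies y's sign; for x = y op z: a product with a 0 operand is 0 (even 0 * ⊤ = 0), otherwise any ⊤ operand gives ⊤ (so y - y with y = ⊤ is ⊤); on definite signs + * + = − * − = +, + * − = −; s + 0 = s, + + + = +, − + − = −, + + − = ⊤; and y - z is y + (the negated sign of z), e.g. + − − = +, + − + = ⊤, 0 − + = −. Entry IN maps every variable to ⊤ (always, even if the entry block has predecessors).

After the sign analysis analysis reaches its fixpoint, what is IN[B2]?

Fixpoint table:
  B0:   IN=(all ⊤)   OUT={f:+; rest ⊤}
  B1:   IN={f:+; rest ⊤}   OUT={f:+; rest ⊤}
  B2:   IN={f:+; rest ⊤}   OUT={f:+; rest ⊤}
  B3:   IN={f:+; rest ⊤}   OUT={f:+; rest ⊤}
  B4:   IN={f:+; rest ⊤}   OUT={d:-, f:+; rest ⊤}
  B5:   IN=(all ⊤)   OUT={b:0; rest ⊤}
  B6:   IN=(all ⊤)   OUT=(all ⊤)
  B7:   IN=(all ⊤)   OUT=(all ⊤)
  B8:   IN=(all ⊤)   OUT=(all ⊤)
  B9:   IN=(all ⊤)   OUT=(all ⊤)

Merge at B2: IN[B2] = OUT[B1] ⊔ OUT[B4] = {a: ⊤, b: ⊤, c: ⊤, d: ⊤, e: ⊤, f: +}

Answer: {a: ⊤, b: ⊤, c: ⊤, d: ⊤, e: ⊤, f: +}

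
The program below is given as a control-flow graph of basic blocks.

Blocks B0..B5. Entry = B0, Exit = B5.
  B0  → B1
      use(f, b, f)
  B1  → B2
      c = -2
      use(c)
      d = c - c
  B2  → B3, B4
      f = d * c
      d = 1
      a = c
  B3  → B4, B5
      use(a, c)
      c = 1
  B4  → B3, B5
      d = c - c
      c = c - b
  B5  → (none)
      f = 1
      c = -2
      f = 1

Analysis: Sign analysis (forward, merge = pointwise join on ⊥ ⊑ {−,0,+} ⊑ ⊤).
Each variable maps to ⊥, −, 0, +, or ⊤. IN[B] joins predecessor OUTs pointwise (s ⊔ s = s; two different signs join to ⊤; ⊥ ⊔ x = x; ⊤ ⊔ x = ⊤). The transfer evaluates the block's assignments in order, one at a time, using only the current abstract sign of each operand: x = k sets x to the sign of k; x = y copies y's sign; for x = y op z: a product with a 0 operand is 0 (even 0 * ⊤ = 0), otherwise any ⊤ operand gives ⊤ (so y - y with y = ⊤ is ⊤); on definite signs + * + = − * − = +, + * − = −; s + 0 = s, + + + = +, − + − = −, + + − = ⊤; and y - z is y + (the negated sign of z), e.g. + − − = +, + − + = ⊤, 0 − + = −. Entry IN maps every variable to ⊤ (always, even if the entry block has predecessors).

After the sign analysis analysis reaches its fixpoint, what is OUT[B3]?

Answer: {a: -, b: ⊤, c: +, d: ⊤, e: ⊤, f: ⊤}

Trace:
Fixpoint table:
  B0: | IN=(all ⊤) | OUT=(all ⊤)
  B1: | IN=(all ⊤) | OUT={c:-; rest ⊤}
  B2: | IN={c:-; rest ⊤} | OUT={a:-, c:-, d:+; rest ⊤}
  B3: | IN={a:-; rest ⊤} | OUT={a:-, c:+; rest ⊤}
  B4: | IN={a:-; rest ⊤} | OUT={a:-; rest ⊤}
  B5: | IN={a:-; rest ⊤} | OUT={a:-, c:-, f:+; rest ⊤}

Merge at B3: IN[B3] = OUT[B2] ⊔ OUT[B4] = {a: -, b: ⊤, c: ⊤, d: ⊤, e: ⊤, f: ⊤}
Applying B3's transfer function to that IN value gives OUT[B3] (row B3 above).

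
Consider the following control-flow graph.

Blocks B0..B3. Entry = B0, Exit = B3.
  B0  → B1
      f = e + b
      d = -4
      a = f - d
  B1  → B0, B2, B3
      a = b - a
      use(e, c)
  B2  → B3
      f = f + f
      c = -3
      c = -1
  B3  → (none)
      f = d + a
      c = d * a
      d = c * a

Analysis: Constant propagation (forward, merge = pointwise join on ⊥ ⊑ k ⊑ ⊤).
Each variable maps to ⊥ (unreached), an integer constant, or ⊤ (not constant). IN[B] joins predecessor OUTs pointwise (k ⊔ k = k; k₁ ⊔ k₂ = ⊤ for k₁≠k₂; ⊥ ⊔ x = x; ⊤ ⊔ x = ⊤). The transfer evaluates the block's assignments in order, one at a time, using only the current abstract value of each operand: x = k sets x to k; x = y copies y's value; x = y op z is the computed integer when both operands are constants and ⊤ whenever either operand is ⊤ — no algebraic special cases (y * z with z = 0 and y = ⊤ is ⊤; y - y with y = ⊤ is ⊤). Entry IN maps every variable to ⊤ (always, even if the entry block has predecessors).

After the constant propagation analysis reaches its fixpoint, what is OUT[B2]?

Answer: {a: ⊤, b: ⊤, c: -1, d: -4, e: ⊤, f: ⊤}

Working:
Per-block solution:
  B0:  IN=(all ⊤)  OUT={d:-4; rest ⊤}
  B1:  IN={d:-4; rest ⊤}  OUT={d:-4; rest ⊤}
  B2:  IN={d:-4; rest ⊤}  OUT={c:-1, d:-4; rest ⊤}
  B3:  IN={d:-4; rest ⊤}  OUT=(all ⊤)

Merge at B2: IN[B2] = OUT[B1] = {a: ⊤, b: ⊤, c: ⊤, d: -4, e: ⊤, f: ⊤}
Applying B2's transfer function to that IN value gives OUT[B2] (row B2 above).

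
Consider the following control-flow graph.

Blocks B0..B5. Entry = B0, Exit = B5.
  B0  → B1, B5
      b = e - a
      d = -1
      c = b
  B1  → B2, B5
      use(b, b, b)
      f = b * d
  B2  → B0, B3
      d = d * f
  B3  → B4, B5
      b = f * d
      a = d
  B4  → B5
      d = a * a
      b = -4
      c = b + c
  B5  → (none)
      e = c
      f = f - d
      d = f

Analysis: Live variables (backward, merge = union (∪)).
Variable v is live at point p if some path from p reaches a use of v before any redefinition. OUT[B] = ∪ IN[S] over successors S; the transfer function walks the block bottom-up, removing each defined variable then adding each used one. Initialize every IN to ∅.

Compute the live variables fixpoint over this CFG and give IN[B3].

Answer: {c, d, f}

Derivation:
Converged values:
  B0: | IN={a, e, f} | OUT={a, b, c, d, e, f}
  B1: | IN={a, b, c, d, e} | OUT={a, c, d, e, f}
  B2: | IN={a, c, d, e, f} | OUT={a, c, d, e, f}
  B3: | IN={c, d, f} | OUT={a, c, d, f}
  B4: | IN={a, c, f} | OUT={c, d, f}
  B5: | IN={c, d, f} | OUT={}

Merge at B3: OUT[B3] = IN[B4] ⊔ IN[B5] = {a, c, d, f}
Applying B3's transfer function to that OUT value gives IN[B3] (row B3 above).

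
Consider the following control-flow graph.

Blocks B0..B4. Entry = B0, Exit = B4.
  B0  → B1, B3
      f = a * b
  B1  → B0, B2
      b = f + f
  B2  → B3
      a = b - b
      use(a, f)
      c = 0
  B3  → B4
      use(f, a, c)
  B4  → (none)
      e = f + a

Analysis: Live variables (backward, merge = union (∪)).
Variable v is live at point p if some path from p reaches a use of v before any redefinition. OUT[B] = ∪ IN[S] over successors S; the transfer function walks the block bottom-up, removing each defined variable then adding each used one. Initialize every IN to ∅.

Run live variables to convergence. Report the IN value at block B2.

Answer: {b, f}

Derivation:
Converged values:
  B0: | IN={a, b, c} | OUT={a, c, f}
  B1: | IN={a, c, f} | OUT={a, b, c, f}
  B2: | IN={b, f} | OUT={a, c, f}
  B3: | IN={a, c, f} | OUT={a, f}
  B4: | IN={a, f} | OUT={}

Merge at B2: OUT[B2] = IN[B3] = {a, c, f}
Applying B2's transfer function to that OUT value gives IN[B2] (row B2 above).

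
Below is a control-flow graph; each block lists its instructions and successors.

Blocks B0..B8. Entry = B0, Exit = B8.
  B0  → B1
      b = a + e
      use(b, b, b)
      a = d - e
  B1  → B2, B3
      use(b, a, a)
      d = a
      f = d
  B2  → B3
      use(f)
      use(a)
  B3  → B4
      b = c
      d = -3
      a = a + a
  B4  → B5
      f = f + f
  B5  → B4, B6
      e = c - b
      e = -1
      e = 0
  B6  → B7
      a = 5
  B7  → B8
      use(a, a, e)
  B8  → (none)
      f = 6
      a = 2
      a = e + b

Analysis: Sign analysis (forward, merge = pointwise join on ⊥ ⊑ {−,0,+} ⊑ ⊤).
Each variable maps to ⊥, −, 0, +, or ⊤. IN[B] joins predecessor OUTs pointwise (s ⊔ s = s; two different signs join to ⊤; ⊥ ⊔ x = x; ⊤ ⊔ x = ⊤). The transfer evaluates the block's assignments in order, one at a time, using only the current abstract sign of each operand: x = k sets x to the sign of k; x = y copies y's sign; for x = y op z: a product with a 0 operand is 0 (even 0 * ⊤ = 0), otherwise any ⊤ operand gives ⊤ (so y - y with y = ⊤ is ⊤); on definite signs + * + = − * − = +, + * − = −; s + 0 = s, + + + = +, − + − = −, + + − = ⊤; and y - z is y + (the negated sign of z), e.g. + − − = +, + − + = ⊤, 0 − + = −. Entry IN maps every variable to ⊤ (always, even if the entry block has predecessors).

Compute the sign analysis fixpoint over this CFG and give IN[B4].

Fixpoint table:
  B0: | IN=(all ⊤) | OUT=(all ⊤)
  B1: | IN=(all ⊤) | OUT=(all ⊤)
  B2: | IN=(all ⊤) | OUT=(all ⊤)
  B3: | IN=(all ⊤) | OUT={d:-; rest ⊤}
  B4: | IN={d:-; rest ⊤} | OUT={d:-; rest ⊤}
  B5: | IN={d:-; rest ⊤} | OUT={d:-, e:0; rest ⊤}
  B6: | IN={d:-, e:0; rest ⊤} | OUT={a:+, d:-, e:0; rest ⊤}
  B7: | IN={a:+, d:-, e:0; rest ⊤} | OUT={a:+, d:-, e:0; rest ⊤}
  B8: | IN={a:+, d:-, e:0; rest ⊤} | OUT={d:-, e:0, f:+; rest ⊤}

Merge at B4: IN[B4] = OUT[B3] ⊔ OUT[B5] = {a: ⊤, b: ⊤, c: ⊤, d: -, e: ⊤, f: ⊤}

Answer: {a: ⊤, b: ⊤, c: ⊤, d: -, e: ⊤, f: ⊤}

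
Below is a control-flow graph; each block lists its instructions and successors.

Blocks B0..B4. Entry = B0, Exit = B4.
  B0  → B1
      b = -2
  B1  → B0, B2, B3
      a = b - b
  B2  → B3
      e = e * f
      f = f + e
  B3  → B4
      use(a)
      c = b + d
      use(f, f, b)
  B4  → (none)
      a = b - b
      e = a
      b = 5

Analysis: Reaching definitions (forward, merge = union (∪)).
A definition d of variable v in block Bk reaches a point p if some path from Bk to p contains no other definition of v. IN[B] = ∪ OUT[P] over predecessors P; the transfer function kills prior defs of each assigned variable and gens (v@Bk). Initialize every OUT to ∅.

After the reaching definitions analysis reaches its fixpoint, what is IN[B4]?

Per-block solution:
  B0: | IN={a@B1, b@B0} | OUT={a@B1, b@B0}
  B1: | IN={a@B1, b@B0} | OUT={a@B1, b@B0}
  B2: | IN={a@B1, b@B0} | OUT={a@B1, b@B0, e@B2, f@B2}
  B3: | IN={a@B1, b@B0, e@B2, f@B2} | OUT={a@B1, b@B0, c@B3, e@B2, f@B2}
  B4: | IN={a@B1, b@B0, c@B3, e@B2, f@B2} | OUT={a@B4, b@B4, c@B3, e@B4, f@B2}

Merge at B4: IN[B4] = OUT[B3] = {a@B1, b@B0, c@B3, e@B2, f@B2}

Answer: {a@B1, b@B0, c@B3, e@B2, f@B2}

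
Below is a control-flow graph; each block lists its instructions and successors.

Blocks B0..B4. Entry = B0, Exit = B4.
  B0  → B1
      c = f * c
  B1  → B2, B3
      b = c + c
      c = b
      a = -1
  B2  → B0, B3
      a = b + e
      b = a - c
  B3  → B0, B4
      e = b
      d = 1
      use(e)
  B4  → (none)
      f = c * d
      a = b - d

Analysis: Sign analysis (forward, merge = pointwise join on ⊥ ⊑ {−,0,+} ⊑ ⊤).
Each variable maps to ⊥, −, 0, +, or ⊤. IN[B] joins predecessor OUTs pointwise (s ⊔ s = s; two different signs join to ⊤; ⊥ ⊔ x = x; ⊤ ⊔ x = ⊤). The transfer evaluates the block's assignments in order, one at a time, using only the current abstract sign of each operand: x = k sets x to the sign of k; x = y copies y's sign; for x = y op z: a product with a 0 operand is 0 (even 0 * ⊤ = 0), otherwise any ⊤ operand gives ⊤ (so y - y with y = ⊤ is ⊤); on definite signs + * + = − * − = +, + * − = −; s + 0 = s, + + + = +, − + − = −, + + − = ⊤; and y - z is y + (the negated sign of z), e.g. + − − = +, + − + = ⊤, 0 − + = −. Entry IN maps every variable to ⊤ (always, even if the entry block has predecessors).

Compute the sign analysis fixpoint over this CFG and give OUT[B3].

Answer: {a: ⊤, b: ⊤, c: ⊤, d: +, e: ⊤, f: ⊤}

Working:
Fixpoint table:
  B0: | IN=(all ⊤) | OUT=(all ⊤)
  B1: | IN=(all ⊤) | OUT={a:-; rest ⊤}
  B2: | IN={a:-; rest ⊤} | OUT=(all ⊤)
  B3: | IN=(all ⊤) | OUT={d:+; rest ⊤}
  B4: | IN={d:+; rest ⊤} | OUT={d:+; rest ⊤}

Merge at B3: IN[B3] = OUT[B1] ⊔ OUT[B2] = {a: ⊤, b: ⊤, c: ⊤, d: ⊤, e: ⊤, f: ⊤}
Applying B3's transfer function to that IN value gives OUT[B3] (row B3 above).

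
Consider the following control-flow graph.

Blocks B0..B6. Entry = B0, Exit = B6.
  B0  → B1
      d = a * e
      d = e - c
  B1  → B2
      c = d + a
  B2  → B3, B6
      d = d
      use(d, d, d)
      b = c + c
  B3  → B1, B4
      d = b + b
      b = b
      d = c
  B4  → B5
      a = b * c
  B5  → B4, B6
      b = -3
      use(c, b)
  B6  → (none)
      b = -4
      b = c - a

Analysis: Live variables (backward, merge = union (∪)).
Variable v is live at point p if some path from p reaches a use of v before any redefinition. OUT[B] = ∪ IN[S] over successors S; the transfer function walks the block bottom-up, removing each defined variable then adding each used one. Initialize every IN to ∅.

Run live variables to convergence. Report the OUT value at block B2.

Answer: {a, b, c}

Working:
Converged values:
  B0:  IN={a, c, e}  OUT={a, d}
  B1:  IN={a, d}  OUT={a, c, d}
  B2:  IN={a, c, d}  OUT={a, b, c}
  B3:  IN={a, b, c}  OUT={a, b, c, d}
  B4:  IN={b, c}  OUT={a, c}
  B5:  IN={a, c}  OUT={a, b, c}
  B6:  IN={a, c}  OUT={}

Merge at B2: OUT[B2] = IN[B3] ⊔ IN[B6] = {a, b, c}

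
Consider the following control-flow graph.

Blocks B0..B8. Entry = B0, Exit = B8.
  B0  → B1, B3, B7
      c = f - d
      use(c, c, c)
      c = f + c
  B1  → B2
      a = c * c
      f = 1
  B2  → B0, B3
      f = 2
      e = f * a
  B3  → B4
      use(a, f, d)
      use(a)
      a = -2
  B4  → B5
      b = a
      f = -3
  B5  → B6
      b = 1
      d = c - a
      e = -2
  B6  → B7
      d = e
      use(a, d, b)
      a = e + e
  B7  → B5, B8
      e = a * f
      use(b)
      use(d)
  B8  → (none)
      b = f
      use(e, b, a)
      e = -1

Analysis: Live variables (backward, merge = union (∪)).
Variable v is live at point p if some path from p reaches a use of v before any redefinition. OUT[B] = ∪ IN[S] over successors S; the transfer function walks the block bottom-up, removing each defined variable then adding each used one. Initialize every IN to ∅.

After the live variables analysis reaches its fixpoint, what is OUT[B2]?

Per-block solution:
  B0:   IN={a, b, d, f}   OUT={a, b, c, d, f}
  B1:   IN={b, c, d}   OUT={a, b, c, d}
  B2:   IN={a, b, c, d}   OUT={a, b, c, d, f}
  B3:   IN={a, c, d, f}   OUT={a, c}
  B4:   IN={a, c}   OUT={a, c, f}
  B5:   IN={a, c, f}   OUT={a, b, c, e, f}
  B6:   IN={a, b, c, e, f}   OUT={a, b, c, d, f}
  B7:   IN={a, b, c, d, f}   OUT={a, c, e, f}
  B8:   IN={a, e, f}   OUT={}

Merge at B2: OUT[B2] = IN[B0] ⊔ IN[B3] = {a, b, c, d, f}

Answer: {a, b, c, d, f}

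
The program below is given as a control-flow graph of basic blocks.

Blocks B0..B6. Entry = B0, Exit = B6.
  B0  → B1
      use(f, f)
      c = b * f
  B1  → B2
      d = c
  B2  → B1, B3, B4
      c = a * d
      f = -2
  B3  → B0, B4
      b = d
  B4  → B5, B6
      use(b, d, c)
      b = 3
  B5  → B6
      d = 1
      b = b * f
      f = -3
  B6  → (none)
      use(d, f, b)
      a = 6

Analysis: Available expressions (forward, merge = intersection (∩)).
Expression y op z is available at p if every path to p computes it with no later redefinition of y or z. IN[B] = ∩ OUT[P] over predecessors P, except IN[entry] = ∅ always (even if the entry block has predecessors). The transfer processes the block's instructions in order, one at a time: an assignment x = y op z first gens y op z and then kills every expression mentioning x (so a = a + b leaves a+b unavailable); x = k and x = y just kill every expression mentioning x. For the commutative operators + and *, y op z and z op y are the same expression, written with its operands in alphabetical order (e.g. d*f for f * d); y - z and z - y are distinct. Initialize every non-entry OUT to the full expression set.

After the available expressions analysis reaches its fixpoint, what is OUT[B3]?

Fixpoint table:
  B0:   IN={}   OUT={b*f}
  B1:   IN={}   OUT={}
  B2:   IN={}   OUT={a*d}
  B3:   IN={a*d}   OUT={a*d}
  B4:   IN={a*d}   OUT={a*d}
  B5:   IN={a*d}   OUT={}
  B6:   IN={}   OUT={}

Merge at B3: IN[B3] = OUT[B2] = {a*d}
Applying B3's transfer function to that IN value gives OUT[B3] (row B3 above).

Answer: {a*d}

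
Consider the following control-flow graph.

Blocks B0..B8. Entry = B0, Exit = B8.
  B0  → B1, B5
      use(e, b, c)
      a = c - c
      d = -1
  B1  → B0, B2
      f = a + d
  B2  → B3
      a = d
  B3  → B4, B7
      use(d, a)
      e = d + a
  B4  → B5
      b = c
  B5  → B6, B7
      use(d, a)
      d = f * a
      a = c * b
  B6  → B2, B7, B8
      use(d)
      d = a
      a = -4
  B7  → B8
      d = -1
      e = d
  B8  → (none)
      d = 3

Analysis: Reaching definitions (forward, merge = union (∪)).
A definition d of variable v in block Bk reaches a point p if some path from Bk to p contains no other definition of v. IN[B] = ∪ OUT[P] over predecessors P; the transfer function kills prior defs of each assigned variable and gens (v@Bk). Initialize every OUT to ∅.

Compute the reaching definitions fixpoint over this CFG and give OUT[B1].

Answer: {a@B0, d@B0, f@B1}

Trace:
Fixpoint table:
  B0:   IN={a@B0, d@B0, f@B1}   OUT={a@B0, d@B0, f@B1}
  B1:   IN={a@B0, d@B0, f@B1}   OUT={a@B0, d@B0, f@B1}
  B2:   IN={a@B0, a@B6, b@B4, d@B0, d@B6, e@B3, f@B1}   OUT={a@B2, b@B4, d@B0, d@B6, e@B3, f@B1}
  B3:   IN={a@B2, b@B4, d@B0, d@B6, e@B3, f@B1}   OUT={a@B2, b@B4, d@B0, d@B6, e@B3, f@B1}
  B4:   IN={a@B2, b@B4, d@B0, d@B6, e@B3, f@B1}   OUT={a@B2, b@B4, d@B0, d@B6, e@B3, f@B1}
  B5:   IN={a@B0, a@B2, b@B4, d@B0, d@B6, e@B3, f@B1}   OUT={a@B5, b@B4, d@B5, e@B3, f@B1}
  B6:   IN={a@B5, b@B4, d@B5, e@B3, f@B1}   OUT={a@B6, b@B4, d@B6, e@B3, f@B1}
  B7:   IN={a@B2, a@B5, a@B6, b@B4, d@B0, d@B5, d@B6, e@B3, f@B1}   OUT={a@B2, a@B5, a@B6, b@B4, d@B7, e@B7, f@B1}
  B8:   IN={a@B2, a@B5, a@B6, b@B4, d@B6, d@B7, e@B3, e@B7, f@B1}   OUT={a@B2, a@B5, a@B6, b@B4, d@B8, e@B3, e@B7, f@B1}

Merge at B1: IN[B1] = OUT[B0] = {a@B0, d@B0, f@B1}
Applying B1's transfer function to that IN value gives OUT[B1] (row B1 above).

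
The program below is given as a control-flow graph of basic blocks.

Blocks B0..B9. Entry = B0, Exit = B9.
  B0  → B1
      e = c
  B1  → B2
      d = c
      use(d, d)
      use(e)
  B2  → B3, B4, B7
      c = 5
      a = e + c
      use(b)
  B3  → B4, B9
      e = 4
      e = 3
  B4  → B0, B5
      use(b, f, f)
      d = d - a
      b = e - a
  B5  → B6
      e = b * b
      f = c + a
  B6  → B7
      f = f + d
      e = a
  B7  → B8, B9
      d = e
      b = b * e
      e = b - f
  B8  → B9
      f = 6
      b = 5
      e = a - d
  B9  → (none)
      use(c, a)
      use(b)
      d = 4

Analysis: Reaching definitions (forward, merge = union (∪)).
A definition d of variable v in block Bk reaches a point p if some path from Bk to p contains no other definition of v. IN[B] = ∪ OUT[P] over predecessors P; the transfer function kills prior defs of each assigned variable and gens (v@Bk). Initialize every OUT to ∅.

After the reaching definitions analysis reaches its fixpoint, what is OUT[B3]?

Answer: {a@B2, b@B4, c@B2, d@B1, e@B3}

Working:
Converged values:
  B0:  IN={a@B2, b@B4, c@B2, d@B4, e@B0, e@B3}  OUT={a@B2, b@B4, c@B2, d@B4, e@B0}
  B1:  IN={a@B2, b@B4, c@B2, d@B4, e@B0}  OUT={a@B2, b@B4, c@B2, d@B1, e@B0}
  B2:  IN={a@B2, b@B4, c@B2, d@B1, e@B0}  OUT={a@B2, b@B4, c@B2, d@B1, e@B0}
  B3:  IN={a@B2, b@B4, c@B2, d@B1, e@B0}  OUT={a@B2, b@B4, c@B2, d@B1, e@B3}
  B4:  IN={a@B2, b@B4, c@B2, d@B1, e@B0, e@B3}  OUT={a@B2, b@B4, c@B2, d@B4, e@B0, e@B3}
  B5:  IN={a@B2, b@B4, c@B2, d@B4, e@B0, e@B3}  OUT={a@B2, b@B4, c@B2, d@B4, e@B5, f@B5}
  B6:  IN={a@B2, b@B4, c@B2, d@B4, e@B5, f@B5}  OUT={a@B2, b@B4, c@B2, d@B4, e@B6, f@B6}
  B7:  IN={a@B2, b@B4, c@B2, d@B1, d@B4, e@B0, e@B6, f@B6}  OUT={a@B2, b@B7, c@B2, d@B7, e@B7, f@B6}
  B8:  IN={a@B2, b@B7, c@B2, d@B7, e@B7, f@B6}  OUT={a@B2, b@B8, c@B2, d@B7, e@B8, f@B8}
  B9:  IN={a@B2, b@B4, b@B7, b@B8, c@B2, d@B1, d@B7, e@B3, e@B7, e@B8, f@B6, f@B8}  OUT={a@B2, b@B4, b@B7, b@B8, c@B2, d@B9, e@B3, e@B7, e@B8, f@B6, f@B8}

Merge at B3: IN[B3] = OUT[B2] = {a@B2, b@B4, c@B2, d@B1, e@B0}
Applying B3's transfer function to that IN value gives OUT[B3] (row B3 above).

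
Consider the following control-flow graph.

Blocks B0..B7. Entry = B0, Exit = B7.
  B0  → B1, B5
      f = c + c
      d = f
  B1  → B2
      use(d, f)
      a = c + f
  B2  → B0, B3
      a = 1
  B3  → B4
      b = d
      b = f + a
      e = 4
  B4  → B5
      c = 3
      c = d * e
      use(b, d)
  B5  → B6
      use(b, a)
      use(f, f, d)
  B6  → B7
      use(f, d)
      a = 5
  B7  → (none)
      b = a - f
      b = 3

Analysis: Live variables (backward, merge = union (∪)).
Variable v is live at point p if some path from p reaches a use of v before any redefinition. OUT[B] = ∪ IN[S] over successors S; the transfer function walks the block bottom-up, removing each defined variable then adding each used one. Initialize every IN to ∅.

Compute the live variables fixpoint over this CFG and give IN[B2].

Per-block solution:
  B0: | IN={a, b, c} | OUT={a, b, c, d, f}
  B1: | IN={b, c, d, f} | OUT={b, c, d, f}
  B2: | IN={b, c, d, f} | OUT={a, b, c, d, f}
  B3: | IN={a, d, f} | OUT={a, b, d, e, f}
  B4: | IN={a, b, d, e, f} | OUT={a, b, d, f}
  B5: | IN={a, b, d, f} | OUT={d, f}
  B6: | IN={d, f} | OUT={a, f}
  B7: | IN={a, f} | OUT={}

Merge at B2: OUT[B2] = IN[B0] ⊔ IN[B3] = {a, b, c, d, f}
Applying B2's transfer function to that OUT value gives IN[B2] (row B2 above).

Answer: {b, c, d, f}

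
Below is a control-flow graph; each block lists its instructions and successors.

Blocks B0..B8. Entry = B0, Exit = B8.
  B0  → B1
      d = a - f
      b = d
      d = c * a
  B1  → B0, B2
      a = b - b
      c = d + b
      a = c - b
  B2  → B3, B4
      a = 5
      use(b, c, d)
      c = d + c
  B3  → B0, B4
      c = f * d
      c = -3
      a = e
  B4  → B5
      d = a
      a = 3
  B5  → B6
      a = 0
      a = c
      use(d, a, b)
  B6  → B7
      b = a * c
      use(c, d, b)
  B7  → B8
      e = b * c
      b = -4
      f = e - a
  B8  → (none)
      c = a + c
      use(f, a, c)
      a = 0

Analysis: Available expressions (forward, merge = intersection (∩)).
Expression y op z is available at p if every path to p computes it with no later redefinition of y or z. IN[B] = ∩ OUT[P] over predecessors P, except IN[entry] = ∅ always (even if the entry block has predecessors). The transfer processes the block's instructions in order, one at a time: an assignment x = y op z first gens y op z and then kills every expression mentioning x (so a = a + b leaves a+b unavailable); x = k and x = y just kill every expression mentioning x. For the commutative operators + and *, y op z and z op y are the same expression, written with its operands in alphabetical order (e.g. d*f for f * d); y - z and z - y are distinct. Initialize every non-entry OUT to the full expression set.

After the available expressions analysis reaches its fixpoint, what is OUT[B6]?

Per-block solution:
  B0:  IN={}  OUT={a*c, a-f}
  B1:  IN={a*c, a-f}  OUT={b+d, b-b, c-b}
  B2:  IN={b+d, b-b, c-b}  OUT={b+d, b-b}
  B3:  IN={b+d, b-b}  OUT={b+d, b-b, d*f}
  B4:  IN={b+d, b-b}  OUT={b-b}
  B5:  IN={b-b}  OUT={b-b}
  B6:  IN={b-b}  OUT={a*c}
  B7:  IN={a*c}  OUT={a*c, e-a}
  B8:  IN={a*c, e-a}  OUT={}

Merge at B6: IN[B6] = OUT[B5] = {b-b}
Applying B6's transfer function to that IN value gives OUT[B6] (row B6 above).

Answer: {a*c}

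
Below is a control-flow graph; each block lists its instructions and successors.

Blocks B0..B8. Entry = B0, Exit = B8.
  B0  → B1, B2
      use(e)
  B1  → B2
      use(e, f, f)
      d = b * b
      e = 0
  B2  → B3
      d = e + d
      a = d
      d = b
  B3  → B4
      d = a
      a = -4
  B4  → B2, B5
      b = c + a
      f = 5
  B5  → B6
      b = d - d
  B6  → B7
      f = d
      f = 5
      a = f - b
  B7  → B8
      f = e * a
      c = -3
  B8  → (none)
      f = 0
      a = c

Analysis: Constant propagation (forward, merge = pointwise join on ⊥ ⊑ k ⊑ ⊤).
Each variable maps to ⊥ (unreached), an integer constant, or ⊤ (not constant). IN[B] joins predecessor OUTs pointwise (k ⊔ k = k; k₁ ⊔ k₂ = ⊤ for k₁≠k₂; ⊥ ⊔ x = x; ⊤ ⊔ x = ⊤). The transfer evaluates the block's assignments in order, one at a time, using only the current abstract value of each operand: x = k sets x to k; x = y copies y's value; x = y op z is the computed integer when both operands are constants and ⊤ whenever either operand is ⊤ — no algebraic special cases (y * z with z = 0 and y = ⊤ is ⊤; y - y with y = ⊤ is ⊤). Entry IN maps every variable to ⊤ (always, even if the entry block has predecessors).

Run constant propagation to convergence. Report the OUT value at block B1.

Answer: {a: ⊤, b: ⊤, c: ⊤, d: ⊤, e: 0, f: ⊤}

Derivation:
Converged values:
  B0:  IN=(all ⊤)  OUT=(all ⊤)
  B1:  IN=(all ⊤)  OUT={e:0; rest ⊤}
  B2:  IN=(all ⊤)  OUT=(all ⊤)
  B3:  IN=(all ⊤)  OUT={a:-4; rest ⊤}
  B4:  IN={a:-4; rest ⊤}  OUT={a:-4, f:5; rest ⊤}
  B5:  IN={a:-4, f:5; rest ⊤}  OUT={a:-4, f:5; rest ⊤}
  B6:  IN={a:-4, f:5; rest ⊤}  OUT={f:5; rest ⊤}
  B7:  IN={f:5; rest ⊤}  OUT={c:-3; rest ⊤}
  B8:  IN={c:-3; rest ⊤}  OUT={a:-3, c:-3, f:0; rest ⊤}

Merge at B1: IN[B1] = OUT[B0] = {a: ⊤, b: ⊤, c: ⊤, d: ⊤, e: ⊤, f: ⊤}
Applying B1's transfer function to that IN value gives OUT[B1] (row B1 above).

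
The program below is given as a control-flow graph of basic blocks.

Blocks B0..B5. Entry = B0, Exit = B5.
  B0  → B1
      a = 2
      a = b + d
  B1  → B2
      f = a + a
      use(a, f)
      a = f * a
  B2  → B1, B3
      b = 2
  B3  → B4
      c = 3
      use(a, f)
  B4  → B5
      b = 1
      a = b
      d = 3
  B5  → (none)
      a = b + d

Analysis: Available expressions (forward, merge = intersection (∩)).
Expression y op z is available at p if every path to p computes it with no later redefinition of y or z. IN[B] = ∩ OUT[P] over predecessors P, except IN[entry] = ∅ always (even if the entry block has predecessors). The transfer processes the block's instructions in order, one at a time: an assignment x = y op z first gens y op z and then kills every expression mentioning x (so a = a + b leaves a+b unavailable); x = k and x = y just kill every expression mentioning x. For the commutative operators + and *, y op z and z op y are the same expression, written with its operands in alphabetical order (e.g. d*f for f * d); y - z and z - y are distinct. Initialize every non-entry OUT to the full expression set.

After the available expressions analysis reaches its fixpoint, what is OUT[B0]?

Answer: {b+d}

Working:
Per-block solution:
  B0:   IN={}   OUT={b+d}
  B1:   IN={}   OUT={}
  B2:   IN={}   OUT={}
  B3:   IN={}   OUT={}
  B4:   IN={}   OUT={}
  B5:   IN={}   OUT={b+d}

B0 is the boundary node: IN[B0] = {}
Applying B0's transfer function to that IN value gives OUT[B0] (row B0 above).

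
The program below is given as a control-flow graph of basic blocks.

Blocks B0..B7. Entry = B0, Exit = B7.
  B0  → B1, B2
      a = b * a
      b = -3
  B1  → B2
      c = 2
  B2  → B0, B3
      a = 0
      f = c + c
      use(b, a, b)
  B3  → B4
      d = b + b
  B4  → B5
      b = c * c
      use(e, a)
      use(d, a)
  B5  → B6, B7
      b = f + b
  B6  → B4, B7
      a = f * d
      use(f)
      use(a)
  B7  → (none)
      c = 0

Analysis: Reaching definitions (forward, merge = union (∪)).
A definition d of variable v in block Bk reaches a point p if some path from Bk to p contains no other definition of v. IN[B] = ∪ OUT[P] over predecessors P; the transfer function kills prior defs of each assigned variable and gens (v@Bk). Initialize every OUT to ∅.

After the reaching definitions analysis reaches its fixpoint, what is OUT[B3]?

Answer: {a@B2, b@B0, c@B1, d@B3, f@B2}

Trace:
Fixpoint table:
  B0: | IN={a@B2, b@B0, c@B1, f@B2} | OUT={a@B0, b@B0, c@B1, f@B2}
  B1: | IN={a@B0, b@B0, c@B1, f@B2} | OUT={a@B0, b@B0, c@B1, f@B2}
  B2: | IN={a@B0, b@B0, c@B1, f@B2} | OUT={a@B2, b@B0, c@B1, f@B2}
  B3: | IN={a@B2, b@B0, c@B1, f@B2} | OUT={a@B2, b@B0, c@B1, d@B3, f@B2}
  B4: | IN={a@B2, a@B6, b@B0, b@B5, c@B1, d@B3, f@B2} | OUT={a@B2, a@B6, b@B4, c@B1, d@B3, f@B2}
  B5: | IN={a@B2, a@B6, b@B4, c@B1, d@B3, f@B2} | OUT={a@B2, a@B6, b@B5, c@B1, d@B3, f@B2}
  B6: | IN={a@B2, a@B6, b@B5, c@B1, d@B3, f@B2} | OUT={a@B6, b@B5, c@B1, d@B3, f@B2}
  B7: | IN={a@B2, a@B6, b@B5, c@B1, d@B3, f@B2} | OUT={a@B2, a@B6, b@B5, c@B7, d@B3, f@B2}

Merge at B3: IN[B3] = OUT[B2] = {a@B2, b@B0, c@B1, f@B2}
Applying B3's transfer function to that IN value gives OUT[B3] (row B3 above).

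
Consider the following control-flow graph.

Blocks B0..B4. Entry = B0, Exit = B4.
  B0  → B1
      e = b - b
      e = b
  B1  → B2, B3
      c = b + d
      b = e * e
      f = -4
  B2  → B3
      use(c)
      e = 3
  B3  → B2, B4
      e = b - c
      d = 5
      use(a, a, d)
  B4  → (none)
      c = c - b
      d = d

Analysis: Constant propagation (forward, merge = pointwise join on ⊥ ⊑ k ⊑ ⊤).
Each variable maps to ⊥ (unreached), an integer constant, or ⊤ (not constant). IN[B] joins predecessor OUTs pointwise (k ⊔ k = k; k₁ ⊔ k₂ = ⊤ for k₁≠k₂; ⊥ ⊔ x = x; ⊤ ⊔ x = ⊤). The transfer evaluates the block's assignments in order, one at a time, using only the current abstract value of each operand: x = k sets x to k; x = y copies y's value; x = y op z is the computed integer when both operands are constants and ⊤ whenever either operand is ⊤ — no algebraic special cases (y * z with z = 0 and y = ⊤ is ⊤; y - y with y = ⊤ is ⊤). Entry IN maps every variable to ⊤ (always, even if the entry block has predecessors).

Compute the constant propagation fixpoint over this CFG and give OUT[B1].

Answer: {a: ⊤, b: ⊤, c: ⊤, d: ⊤, e: ⊤, f: -4}

Derivation:
Per-block solution:
  B0:  IN=(all ⊤)  OUT=(all ⊤)
  B1:  IN=(all ⊤)  OUT={f:-4; rest ⊤}
  B2:  IN={f:-4; rest ⊤}  OUT={e:3, f:-4; rest ⊤}
  B3:  IN={f:-4; rest ⊤}  OUT={d:5, f:-4; rest ⊤}
  B4:  IN={d:5, f:-4; rest ⊤}  OUT={d:5, f:-4; rest ⊤}

Merge at B1: IN[B1] = OUT[B0] = {a: ⊤, b: ⊤, c: ⊤, d: ⊤, e: ⊤, f: ⊤}
Applying B1's transfer function to that IN value gives OUT[B1] (row B1 above).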